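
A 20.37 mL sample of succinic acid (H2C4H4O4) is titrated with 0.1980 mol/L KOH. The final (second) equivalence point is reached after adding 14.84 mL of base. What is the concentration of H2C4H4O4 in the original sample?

0.0721 M

n(KOH) = 0.1980 x 0.01484 = 0.002938 mol.
At the final (second) equivalence point, 2 mol OH^- react per mol H2C4H4O4, so n(H2C4H4O4) = 0.002938 / 2 = 0.001469 mol.
[H2C4H4O4] = 0.001469 / 0.02037 L = 0.0721 M.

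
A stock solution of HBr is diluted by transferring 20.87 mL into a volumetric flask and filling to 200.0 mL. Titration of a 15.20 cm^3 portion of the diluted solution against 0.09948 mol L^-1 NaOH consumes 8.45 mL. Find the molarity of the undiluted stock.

n(NaOH) = 0.09948 x 0.008450 = 0.0008406 mol.
n(HBr) in the aliquot = 0.0008406 mol.
[diluted HBr] = 0.0008406 / 0.01520 = 0.05530 M.
Dilution factor = 200.0/20.87 = 9.583, so [stock] = 0.05530 x 9.583 = 0.530 M.

0.530 M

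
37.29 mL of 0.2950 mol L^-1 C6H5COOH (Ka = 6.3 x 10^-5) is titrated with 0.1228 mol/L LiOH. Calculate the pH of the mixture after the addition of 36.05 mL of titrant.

4.03

Initial n(C6H5COOH) = 0.2950 x 0.03729 = 0.01100 mol.
n(LiOH) added = 0.1228 x 0.03605 = 0.004427 mol, converting that many moles of C6H5COOH to C6H5COO-.
Remaining n(C6H5COOH) = 0.006574 mol; n(C6H5COO-) = 0.004427 mol.
By Henderson-Hasselbalch, pH = pKa + log([A^-]/[HA]) = 4.20 + log(0.004427/0.006574) = 4.20 + (-0.17) = 4.03.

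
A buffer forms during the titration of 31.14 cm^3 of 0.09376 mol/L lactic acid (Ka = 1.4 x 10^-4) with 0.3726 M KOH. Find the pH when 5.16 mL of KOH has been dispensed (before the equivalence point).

Initial n(HC3H5O3) = 0.09376 x 0.03114 = 0.002920 mol.
n(KOH) added = 0.3726 x 0.005160 = 0.001923 mol, converting that many moles of HC3H5O3 to C3H5O3-.
Remaining n(HC3H5O3) = 0.0009971 mol; n(C3H5O3-) = 0.001923 mol.
By Henderson-Hasselbalch, pH = pKa + log([A^-]/[HA]) = 3.85 + log(0.001923/0.0009971) = 3.85 + (+0.29) = 4.14.

4.14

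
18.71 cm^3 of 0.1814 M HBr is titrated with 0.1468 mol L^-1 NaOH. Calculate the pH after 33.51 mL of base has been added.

n(acid) = 0.1814 x 0.01871 = 0.003394 mol; n(NaOH) added = 0.1468 x 0.03351 = 0.004919 mol.
Base is in excess by 0.004919 - 0.003394 = 0.001525 mol in a total volume of 0.05222 L.
[OH^-] = 0.001525/0.05222 = 0.02921 M, so pOH = 1.53 and pH = 14.00 - 1.53 = 12.47.

12.47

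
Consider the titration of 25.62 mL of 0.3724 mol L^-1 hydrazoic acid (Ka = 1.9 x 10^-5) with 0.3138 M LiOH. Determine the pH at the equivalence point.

n(HN3) = 0.3724 x 0.02562 = 0.009541 mol; V(LiOH) at equivalence = 0.009541/0.3138 = 0.03040 L.
At equivalence all the acid is converted to N3-; total volume = 0.02562 + 0.03040 = 0.05602 L, so [N3-] = 0.009541/0.05602 = 0.1703 M.
Kb = Kw/Ka = 1.0e-14 / 1.9 x 10^-5 = 5.26e-10.
[OH^-] = sqrt(Kb x [N3-]) = sqrt(5.26e-10 x 0.1703) = 9.47e-6 M.
pOH = 5.02, so pH = 14.00 - 5.02 = 8.98.

8.98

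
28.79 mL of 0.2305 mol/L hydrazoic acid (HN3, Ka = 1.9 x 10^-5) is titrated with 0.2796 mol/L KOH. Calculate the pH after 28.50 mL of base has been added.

n(acid) = 0.2305 x 0.02879 = 0.006636 mol; n(KOH) added = 0.2796 x 0.02850 = 0.007969 mol.
Base is in excess by 0.007969 - 0.006636 = 0.001333 mol in a total volume of 0.05729 L.
[OH^-] = 0.001333/0.05729 = 0.02326 M, so pOH = 1.63 and pH = 14.00 - 1.63 = 12.37.

12.37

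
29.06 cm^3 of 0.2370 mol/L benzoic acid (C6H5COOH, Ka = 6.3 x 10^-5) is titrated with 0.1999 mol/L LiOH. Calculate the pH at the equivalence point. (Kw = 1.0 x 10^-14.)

n(C6H5COOH) = 0.2370 x 0.02906 = 0.006887 mol; V(LiOH) at equivalence = 0.006887/0.1999 = 0.03445 L.
At equivalence all the acid is converted to C6H5COO-; total volume = 0.02906 + 0.03445 = 0.06351 L, so [C6H5COO-] = 0.006887/0.06351 = 0.1084 M.
Kb = Kw/Ka = 1.0e-14 / 6.3 x 10^-5 = 1.59e-10.
[OH^-] = sqrt(Kb x [C6H5COO-]) = sqrt(1.59e-10 x 0.1084) = 4.15e-6 M.
pOH = 5.38, so pH = 14.00 - 5.38 = 8.62.

8.62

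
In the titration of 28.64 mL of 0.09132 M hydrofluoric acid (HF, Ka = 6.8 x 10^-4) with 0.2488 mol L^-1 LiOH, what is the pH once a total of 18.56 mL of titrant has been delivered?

n(acid) = 0.09132 x 0.02864 = 0.002615 mol; n(LiOH) added = 0.2488 x 0.01856 = 0.004618 mol.
Base is in excess by 0.004618 - 0.002615 = 0.002002 mol in a total volume of 0.04720 L.
[OH^-] = 0.002002/0.04720 = 0.04242 M, so pOH = 1.37 and pH = 14.00 - 1.37 = 12.63.

12.63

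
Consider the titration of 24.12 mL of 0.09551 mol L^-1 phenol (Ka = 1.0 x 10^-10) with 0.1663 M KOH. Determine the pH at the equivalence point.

11.39

n(C6H5OH) = 0.09551 x 0.02412 = 0.002304 mol; V(KOH) at equivalence = 0.002304/0.1663 = 0.01385 L.
At equivalence all the acid is converted to C6H5O-; total volume = 0.02412 + 0.01385 = 0.03797 L, so [C6H5O-] = 0.002304/0.03797 = 0.06067 M.
Kb = Kw/Ka = 1.0e-14 / 1.0 x 10^-10 = 0.000100.
[OH^-] = sqrt(Kb x [C6H5O-]) = sqrt(0.000100 x 0.06067) = 0.00246 M.
pOH = 2.61, so pH = 14.00 - 2.61 = 11.39.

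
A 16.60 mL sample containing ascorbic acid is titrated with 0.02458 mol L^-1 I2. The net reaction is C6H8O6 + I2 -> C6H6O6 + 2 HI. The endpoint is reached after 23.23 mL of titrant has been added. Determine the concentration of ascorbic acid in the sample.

n(I2) = 0.02458 x 0.02323 = 0.0005710 mol.
From the balanced equation, 1 mol I2 reacts with 1 mol ascorbic acid, so n(ascorbic acid) = 0.0005710 x 1/1 = 0.0005710 mol.
[ascorbic acid] = 0.0005710 / 0.01660 L = 0.0344 M.

0.0344 M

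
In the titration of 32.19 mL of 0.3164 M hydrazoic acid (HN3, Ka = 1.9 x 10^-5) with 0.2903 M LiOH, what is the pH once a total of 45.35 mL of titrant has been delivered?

12.58

n(acid) = 0.3164 x 0.03219 = 0.01018 mol; n(LiOH) added = 0.2903 x 0.04535 = 0.01317 mol.
Base is in excess by 0.01317 - 0.01018 = 0.002980 mol in a total volume of 0.07754 L.
[OH^-] = 0.002980/0.07754 = 0.03843 M, so pOH = 1.42 and pH = 14.00 - 1.42 = 12.58.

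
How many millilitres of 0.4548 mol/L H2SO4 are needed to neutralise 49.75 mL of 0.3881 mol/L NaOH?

21.2 mL

n(NaOH) = 0.3881 mol/L x 0.04975 L = 0.01931 mol.
The neutralisation is 2 NaOH : 1 H2SO4, so n(H2SO4) = 0.01931 x 1/2 = 0.009654 mol.
V(H2SO4) = 0.009654 / 0.4548 = 0.02123 L = 21.2 mL.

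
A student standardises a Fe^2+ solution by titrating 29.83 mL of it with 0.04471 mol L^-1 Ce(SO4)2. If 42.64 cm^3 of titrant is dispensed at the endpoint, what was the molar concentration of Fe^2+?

n(Ce(SO4)2) = 0.04471 x 0.04264 = 0.001906 mol.
From the balanced equation, 1 mol Ce(SO4)2 reacts with 1 mol Fe^2+, so n(Fe^2+) = 0.001906 x 1/1 = 0.001906 mol.
[Fe^2+] = 0.001906 / 0.02983 L = 0.0639 M.

0.0639 M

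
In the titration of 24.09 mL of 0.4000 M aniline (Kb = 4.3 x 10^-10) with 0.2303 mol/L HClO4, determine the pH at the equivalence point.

2.73

n(C6H5NH2) = 0.4000 x 0.02409 = 0.009636 mol; V(HClO4) at equivalence = 0.009636/0.2303 = 0.04184 L.
At equivalence the base is fully converted to C6H5NH3+; total volume = 0.06593 L, so [C6H5NH3+] = 0.009636/0.06593 = 0.1462 M.
Ka(C6H5NH3+) = Kw/Kb = 1.0e-14 / 4.3 x 10^-10 = 2.33e-5.
[H^+] = sqrt(Ka x [C6H5NH3+]) = sqrt(2.33e-5 x 0.1462) = 0.00184 M.
pH = -log(0.00184) = 2.73.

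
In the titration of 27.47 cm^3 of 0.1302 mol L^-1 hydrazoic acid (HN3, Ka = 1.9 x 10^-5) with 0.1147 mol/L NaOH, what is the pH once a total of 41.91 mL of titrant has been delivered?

12.25

n(acid) = 0.1302 x 0.02747 = 0.003577 mol; n(NaOH) added = 0.1147 x 0.04191 = 0.004807 mol.
Base is in excess by 0.004807 - 0.003577 = 0.001230 mol in a total volume of 0.06938 L.
[OH^-] = 0.001230/0.06938 = 0.01774 M, so pOH = 1.75 and pH = 14.00 - 1.75 = 12.25.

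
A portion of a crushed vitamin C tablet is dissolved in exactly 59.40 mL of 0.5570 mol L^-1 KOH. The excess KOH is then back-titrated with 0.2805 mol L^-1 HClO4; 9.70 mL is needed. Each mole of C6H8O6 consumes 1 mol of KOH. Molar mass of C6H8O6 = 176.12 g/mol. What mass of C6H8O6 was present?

5.35 g

Total n(KOH) added = 0.5570 x 0.05940 = 0.03309 mol.
n(HClO4) used = 0.2805 x 0.009700 = 0.002721 mol, which equals the excess n(KOH).
So n(KOH) consumed by the sample = 0.03309 - 0.002721 = 0.03036 mol.
n(C6H8O6) = 0.03036 / 1 = 0.03036 mol.
mass = 0.03036 mol x 176.12 g/mol = 5.35 g.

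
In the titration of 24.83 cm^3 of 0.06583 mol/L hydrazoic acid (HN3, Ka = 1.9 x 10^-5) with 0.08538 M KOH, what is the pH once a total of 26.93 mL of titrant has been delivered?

n(acid) = 0.06583 x 0.02483 = 0.001635 mol; n(KOH) added = 0.08538 x 0.02693 = 0.002299 mol.
Base is in excess by 0.002299 - 0.001635 = 0.0006647 mol in a total volume of 0.05176 L.
[OH^-] = 0.0006647/0.05176 = 0.01284 M, so pOH = 1.89 and pH = 14.00 - 1.89 = 12.11.

12.11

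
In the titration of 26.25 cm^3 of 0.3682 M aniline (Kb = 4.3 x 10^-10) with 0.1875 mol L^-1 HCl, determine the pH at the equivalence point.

n(C6H5NH2) = 0.3682 x 0.02625 = 0.009665 mol; V(HCl) at equivalence = 0.009665/0.1875 = 0.05155 L.
At equivalence the base is fully converted to C6H5NH3+; total volume = 0.07780 L, so [C6H5NH3+] = 0.009665/0.07780 = 0.1242 M.
Ka(C6H5NH3+) = Kw/Kb = 1.0e-14 / 4.3 x 10^-10 = 2.33e-5.
[H^+] = sqrt(Ka x [C6H5NH3+]) = sqrt(2.33e-5 x 0.1242) = 0.00170 M.
pH = -log(0.00170) = 2.77.

2.77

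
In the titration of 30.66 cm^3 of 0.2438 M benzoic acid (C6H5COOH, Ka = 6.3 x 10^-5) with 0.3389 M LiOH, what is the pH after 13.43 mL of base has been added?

Initial n(C6H5COOH) = 0.2438 x 0.03066 = 0.007475 mol.
n(LiOH) added = 0.3389 x 0.01343 = 0.004551 mol, converting that many moles of C6H5COOH to C6H5COO-.
Remaining n(C6H5COOH) = 0.002923 mol; n(C6H5COO-) = 0.004551 mol.
By Henderson-Hasselbalch, pH = pKa + log([A^-]/[HA]) = 4.20 + log(0.004551/0.002923) = 4.20 + (+0.19) = 4.39.

4.39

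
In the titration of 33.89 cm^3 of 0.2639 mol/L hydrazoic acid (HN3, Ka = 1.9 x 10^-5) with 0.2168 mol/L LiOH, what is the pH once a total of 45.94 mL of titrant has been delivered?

12.10

n(acid) = 0.2639 x 0.03389 = 0.008944 mol; n(LiOH) added = 0.2168 x 0.04594 = 0.009960 mol.
Base is in excess by 0.009960 - 0.008944 = 0.001016 mol in a total volume of 0.07983 L.
[OH^-] = 0.001016/0.07983 = 0.01273 M, so pOH = 1.90 and pH = 14.00 - 1.90 = 12.10.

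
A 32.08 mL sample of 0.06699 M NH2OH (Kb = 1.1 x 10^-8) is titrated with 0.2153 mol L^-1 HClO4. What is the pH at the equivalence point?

3.67

n(NH2OH) = 0.06699 x 0.03208 = 0.002149 mol; V(HClO4) at equivalence = 0.002149/0.2153 = 0.009982 L.
At equivalence the base is fully converted to NH3OH+; total volume = 0.04206 L, so [NH3OH+] = 0.002149/0.04206 = 0.05109 M.
Ka(NH3OH+) = Kw/Kb = 1.0e-14 / 1.1 x 10^-8 = 9.09e-7.
[H^+] = sqrt(Ka x [NH3OH+]) = sqrt(9.09e-7 x 0.05109) = 0.000216 M.
pH = -log(0.000216) = 3.67.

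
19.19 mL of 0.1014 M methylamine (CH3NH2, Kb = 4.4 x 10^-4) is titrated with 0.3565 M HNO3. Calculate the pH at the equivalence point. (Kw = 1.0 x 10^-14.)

5.87

n(CH3NH2) = 0.1014 x 0.01919 = 0.001946 mol; V(HNO3) at equivalence = 0.001946/0.3565 = 0.005458 L.
At equivalence the base is fully converted to CH3NH3+; total volume = 0.02465 L, so [CH3NH3+] = 0.001946/0.02465 = 0.07895 M.
Ka(CH3NH3+) = Kw/Kb = 1.0e-14 / 4.4 x 10^-4 = 2.27e-11.
[H^+] = sqrt(Ka x [CH3NH3+]) = sqrt(2.27e-11 x 0.07895) = 1.34e-6 M.
pH = -log(1.34e-6) = 5.87.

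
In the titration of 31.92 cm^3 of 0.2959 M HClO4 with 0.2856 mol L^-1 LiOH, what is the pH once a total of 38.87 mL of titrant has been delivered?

n(acid) = 0.2959 x 0.03192 = 0.009445 mol; n(LiOH) added = 0.2856 x 0.03887 = 0.01110 mol.
Base is in excess by 0.01110 - 0.009445 = 0.001656 mol in a total volume of 0.07079 L.
[OH^-] = 0.001656/0.07079 = 0.02340 M, so pOH = 1.63 and pH = 14.00 - 1.63 = 12.37.

12.37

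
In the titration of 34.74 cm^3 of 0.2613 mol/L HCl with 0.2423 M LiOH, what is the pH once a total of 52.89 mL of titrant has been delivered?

12.63

n(acid) = 0.2613 x 0.03474 = 0.009078 mol; n(LiOH) added = 0.2423 x 0.05289 = 0.01282 mol.
Base is in excess by 0.01282 - 0.009078 = 0.003738 mol in a total volume of 0.08763 L.
[OH^-] = 0.003738/0.08763 = 0.04265 M, so pOH = 1.37 and pH = 14.00 - 1.37 = 12.63.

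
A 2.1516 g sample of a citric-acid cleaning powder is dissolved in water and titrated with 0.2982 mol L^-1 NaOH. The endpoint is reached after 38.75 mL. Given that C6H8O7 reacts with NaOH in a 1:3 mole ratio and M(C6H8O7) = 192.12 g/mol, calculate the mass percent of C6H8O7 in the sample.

34.4%

n(NaOH) = 0.2982 x 0.03875 = 0.01156 mol.
n(C6H8O7) = 0.01156 / 3 = 0.003852 mol.
mass of C6H8O7 = 0.003852 x 192.12 = 0.7400 g.
% purity = 0.7400 / 2.1516 x 100 = 34.4%.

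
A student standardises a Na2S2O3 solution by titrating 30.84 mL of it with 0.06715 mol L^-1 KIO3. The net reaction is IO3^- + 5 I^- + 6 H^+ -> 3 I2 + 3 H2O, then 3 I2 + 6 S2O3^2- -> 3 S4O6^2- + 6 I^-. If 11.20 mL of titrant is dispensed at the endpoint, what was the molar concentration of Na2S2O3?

0.146 M

n(KIO3) = 0.06715 x 0.01120 = 0.0007521 mol.
From the balanced equation, 1 mol KIO3 reacts with 6 mol Na2S2O3, so n(Na2S2O3) = 0.0007521 x 6/1 = 0.004512 mol.
[Na2S2O3] = 0.004512 / 0.03084 L = 0.146 M.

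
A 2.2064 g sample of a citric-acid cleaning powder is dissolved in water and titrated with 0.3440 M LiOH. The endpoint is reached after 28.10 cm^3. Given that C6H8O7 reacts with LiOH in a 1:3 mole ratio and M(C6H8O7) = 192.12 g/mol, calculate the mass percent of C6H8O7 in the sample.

28.1%

n(LiOH) = 0.3440 x 0.02810 = 0.009666 mol.
n(C6H8O7) = 0.009666 / 3 = 0.003222 mol.
mass of C6H8O7 = 0.003222 x 192.12 = 0.6190 g.
% purity = 0.6190 / 2.2064 x 100 = 28.1%.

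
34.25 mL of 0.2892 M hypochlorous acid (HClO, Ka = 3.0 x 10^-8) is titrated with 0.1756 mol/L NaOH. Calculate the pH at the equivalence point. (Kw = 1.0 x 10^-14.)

n(HClO) = 0.2892 x 0.03425 = 0.009905 mol; V(NaOH) at equivalence = 0.009905/0.1756 = 0.05641 L.
At equivalence all the acid is converted to ClO-; total volume = 0.03425 + 0.05641 = 0.09066 L, so [ClO-] = 0.009905/0.09066 = 0.1093 M.
Kb = Kw/Ka = 1.0e-14 / 3.0 x 10^-8 = 3.33e-7.
[OH^-] = sqrt(Kb x [ClO-]) = sqrt(3.33e-7 x 0.1093) = 0.000191 M.
pOH = 3.72, so pH = 14.00 - 3.72 = 10.28.

10.28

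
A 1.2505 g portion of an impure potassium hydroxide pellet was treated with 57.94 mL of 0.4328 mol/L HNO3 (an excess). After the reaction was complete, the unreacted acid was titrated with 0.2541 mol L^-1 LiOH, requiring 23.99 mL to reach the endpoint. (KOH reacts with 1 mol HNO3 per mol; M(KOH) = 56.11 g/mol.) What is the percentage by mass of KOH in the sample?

85.2%

Total n(HNO3) added = 0.4328 x 0.05794 = 0.02508 mol.
n(LiOH) used = 0.2541 x 0.02399 = 0.006096 mol, which equals the excess n(HNO3).
So n(HNO3) consumed by the sample = 0.02508 - 0.006096 = 0.01898 mol.
n(KOH) = 0.01898 / 1 = 0.01898 mol.
mass KOH = 0.01898 x 56.11 = 1.065 g, so %KOH = 1.065/1.2505 x 100 = 85.2%.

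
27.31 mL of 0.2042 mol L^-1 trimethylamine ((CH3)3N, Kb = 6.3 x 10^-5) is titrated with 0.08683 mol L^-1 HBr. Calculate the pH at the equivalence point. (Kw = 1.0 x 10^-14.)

5.51

n((CH3)3N) = 0.2042 x 0.02731 = 0.005577 mol; V(HBr) at equivalence = 0.005577/0.08683 = 0.06423 L.
At equivalence the base is fully converted to (CH3)3NH+; total volume = 0.09154 L, so [(CH3)3NH+] = 0.005577/0.09154 = 0.06092 M.
Ka((CH3)3NH+) = Kw/Kb = 1.0e-14 / 6.3 x 10^-5 = 1.59e-10.
[H^+] = sqrt(Ka x [(CH3)3NH+]) = sqrt(1.59e-10 x 0.06092) = 3.11e-6 M.
pH = -log(3.11e-6) = 5.51.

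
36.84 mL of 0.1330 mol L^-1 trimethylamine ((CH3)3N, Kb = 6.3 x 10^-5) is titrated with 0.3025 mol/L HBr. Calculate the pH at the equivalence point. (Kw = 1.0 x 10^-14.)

n((CH3)3N) = 0.1330 x 0.03684 = 0.004900 mol; V(HBr) at equivalence = 0.004900/0.3025 = 0.01620 L.
At equivalence the base is fully converted to (CH3)3NH+; total volume = 0.05304 L, so [(CH3)3NH+] = 0.004900/0.05304 = 0.09238 M.
Ka((CH3)3NH+) = Kw/Kb = 1.0e-14 / 6.3 x 10^-5 = 1.59e-10.
[H^+] = sqrt(Ka x [(CH3)3NH+]) = sqrt(1.59e-10 x 0.09238) = 3.83e-6 M.
pH = -log(3.83e-6) = 5.42.

5.42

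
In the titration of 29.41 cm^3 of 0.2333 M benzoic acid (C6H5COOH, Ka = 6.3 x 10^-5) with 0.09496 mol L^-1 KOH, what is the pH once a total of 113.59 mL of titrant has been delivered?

n(acid) = 0.2333 x 0.02941 = 0.006861 mol; n(KOH) added = 0.09496 x 0.1136 = 0.01079 mol.
Base is in excess by 0.01079 - 0.006861 = 0.003925 mol in a total volume of 0.1430 L.
[OH^-] = 0.003925/0.1430 = 0.02745 M, so pOH = 1.56 and pH = 14.00 - 1.56 = 12.44.

12.44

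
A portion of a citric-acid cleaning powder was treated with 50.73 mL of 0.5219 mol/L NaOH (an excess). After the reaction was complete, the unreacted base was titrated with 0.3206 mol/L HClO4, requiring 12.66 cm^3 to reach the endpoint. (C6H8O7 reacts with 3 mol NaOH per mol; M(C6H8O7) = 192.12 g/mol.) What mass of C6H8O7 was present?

1.44 g

Total n(NaOH) added = 0.5219 x 0.05073 = 0.02648 mol.
n(HClO4) used = 0.3206 x 0.01266 = 0.004059 mol, which equals the excess n(NaOH).
So n(NaOH) consumed by the sample = 0.02648 - 0.004059 = 0.02242 mol.
n(C6H8O7) = 0.02242 / 3 = 0.007472 mol.
mass = 0.007472 mol x 192.12 g/mol = 1.44 g.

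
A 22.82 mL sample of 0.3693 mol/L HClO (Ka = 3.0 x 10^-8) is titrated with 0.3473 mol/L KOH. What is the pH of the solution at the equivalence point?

n(HClO) = 0.3693 x 0.02282 = 0.008427 mol; V(KOH) at equivalence = 0.008427/0.3473 = 0.02427 L.
At equivalence all the acid is converted to ClO-; total volume = 0.02282 + 0.02427 = 0.04709 L, so [ClO-] = 0.008427/0.04709 = 0.1790 M.
Kb = Kw/Ka = 1.0e-14 / 3.0 x 10^-8 = 3.33e-7.
[OH^-] = sqrt(Kb x [ClO-]) = sqrt(3.33e-7 x 0.1790) = 0.000244 M.
pOH = 3.61, so pH = 14.00 - 3.61 = 10.39.

10.39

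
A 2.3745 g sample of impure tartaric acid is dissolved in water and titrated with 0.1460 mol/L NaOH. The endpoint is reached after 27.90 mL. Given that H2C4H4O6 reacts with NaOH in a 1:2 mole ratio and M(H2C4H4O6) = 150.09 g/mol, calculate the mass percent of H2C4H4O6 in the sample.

12.9%

n(NaOH) = 0.1460 x 0.02790 = 0.004073 mol.
n(H2C4H4O6) = 0.004073 / 2 = 0.002037 mol.
mass of H2C4H4O6 = 0.002037 x 150.09 = 0.3057 g.
% purity = 0.3057 / 2.3745 x 100 = 12.9%.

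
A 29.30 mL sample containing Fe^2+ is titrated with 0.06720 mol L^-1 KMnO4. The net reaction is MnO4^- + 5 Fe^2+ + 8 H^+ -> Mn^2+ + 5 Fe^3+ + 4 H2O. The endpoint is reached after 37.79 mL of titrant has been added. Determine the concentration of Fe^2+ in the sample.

0.433 M

n(KMnO4) = 0.06720 x 0.03779 = 0.002539 mol.
From the balanced equation, 1 mol KMnO4 reacts with 5 mol Fe^2+, so n(Fe^2+) = 0.002539 x 5/1 = 0.01270 mol.
[Fe^2+] = 0.01270 / 0.02930 L = 0.433 M.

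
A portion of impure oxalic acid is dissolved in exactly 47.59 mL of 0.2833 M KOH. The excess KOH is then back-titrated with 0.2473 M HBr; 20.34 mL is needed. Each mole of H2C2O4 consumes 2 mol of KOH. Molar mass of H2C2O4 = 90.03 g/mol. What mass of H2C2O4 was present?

0.380 g

Total n(KOH) added = 0.2833 x 0.04759 = 0.01348 mol.
n(HBr) used = 0.2473 x 0.02034 = 0.005030 mol, which equals the excess n(KOH).
So n(KOH) consumed by the sample = 0.01348 - 0.005030 = 0.008452 mol.
n(H2C2O4) = 0.008452 / 2 = 0.004226 mol.
mass = 0.004226 mol x 90.03 g/mol = 0.380 g.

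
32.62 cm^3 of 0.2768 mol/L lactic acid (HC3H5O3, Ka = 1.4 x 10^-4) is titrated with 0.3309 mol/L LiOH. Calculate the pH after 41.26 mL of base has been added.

12.80

n(acid) = 0.2768 x 0.03262 = 0.009029 mol; n(LiOH) added = 0.3309 x 0.04126 = 0.01365 mol.
Base is in excess by 0.01365 - 0.009029 = 0.004624 mol in a total volume of 0.07388 L.
[OH^-] = 0.004624/0.07388 = 0.06258 M, so pOH = 1.20 and pH = 14.00 - 1.20 = 12.80.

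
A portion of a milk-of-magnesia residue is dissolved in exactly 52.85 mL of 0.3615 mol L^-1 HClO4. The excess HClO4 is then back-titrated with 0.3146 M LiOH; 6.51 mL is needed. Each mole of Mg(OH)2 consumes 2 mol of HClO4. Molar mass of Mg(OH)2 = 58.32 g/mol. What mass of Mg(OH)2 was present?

Total n(HClO4) added = 0.3615 x 0.05285 = 0.01911 mol.
n(LiOH) used = 0.3146 x 0.006510 = 0.002048 mol, which equals the excess n(HClO4).
So n(HClO4) consumed by the sample = 0.01911 - 0.002048 = 0.01706 mol.
n(Mg(OH)2) = 0.01706 / 2 = 0.008529 mol.
mass = 0.008529 mol x 58.32 g/mol = 0.497 g.

0.497 g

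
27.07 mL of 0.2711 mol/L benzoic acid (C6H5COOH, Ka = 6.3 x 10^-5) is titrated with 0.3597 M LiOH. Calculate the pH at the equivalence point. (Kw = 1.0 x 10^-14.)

8.69

n(C6H5COOH) = 0.2711 x 0.02707 = 0.007339 mol; V(LiOH) at equivalence = 0.007339/0.3597 = 0.02040 L.
At equivalence all the acid is converted to C6H5COO-; total volume = 0.02707 + 0.02040 = 0.04747 L, so [C6H5COO-] = 0.007339/0.04747 = 0.1546 M.
Kb = Kw/Ka = 1.0e-14 / 6.3 x 10^-5 = 1.59e-10.
[OH^-] = sqrt(Kb x [C6H5COO-]) = sqrt(1.59e-10 x 0.1546) = 4.95e-6 M.
pOH = 5.31, so pH = 14.00 - 5.31 = 8.69.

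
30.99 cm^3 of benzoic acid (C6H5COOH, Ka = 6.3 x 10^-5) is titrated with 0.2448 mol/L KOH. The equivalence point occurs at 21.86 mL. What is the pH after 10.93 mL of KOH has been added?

10.93 mL is exactly half the equivalence volume (21.86/2), i.e. the half-equivalence point.
There, n(HA) = n(A^-), so pH = pKa = -log(6.3 x 10^-5) = 4.20.

4.20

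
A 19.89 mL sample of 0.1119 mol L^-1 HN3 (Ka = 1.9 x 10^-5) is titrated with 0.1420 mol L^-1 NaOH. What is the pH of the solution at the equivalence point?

n(HN3) = 0.1119 x 0.01989 = 0.002226 mol; V(NaOH) at equivalence = 0.002226/0.1420 = 0.01567 L.
At equivalence all the acid is converted to N3-; total volume = 0.01989 + 0.01567 = 0.03556 L, so [N3-] = 0.002226/0.03556 = 0.06258 M.
Kb = Kw/Ka = 1.0e-14 / 1.9 x 10^-5 = 5.26e-10.
[OH^-] = sqrt(Kb x [N3-]) = sqrt(5.26e-10 x 0.06258) = 5.74e-6 M.
pOH = 5.24, so pH = 14.00 - 5.24 = 8.76.

8.76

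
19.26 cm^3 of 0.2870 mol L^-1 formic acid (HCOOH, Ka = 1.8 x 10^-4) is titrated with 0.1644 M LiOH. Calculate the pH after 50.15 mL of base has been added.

n(acid) = 0.2870 x 0.01926 = 0.005528 mol; n(LiOH) added = 0.1644 x 0.05015 = 0.008245 mol.
Base is in excess by 0.008245 - 0.005528 = 0.002717 mol in a total volume of 0.06941 L.
[OH^-] = 0.002717/0.06941 = 0.03914 M, so pOH = 1.41 and pH = 14.00 - 1.41 = 12.59.

12.59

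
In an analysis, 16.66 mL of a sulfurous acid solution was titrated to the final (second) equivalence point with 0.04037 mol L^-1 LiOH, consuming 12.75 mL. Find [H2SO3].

n(LiOH) = 0.04037 x 0.01275 = 0.0005147 mol.
At the final (second) equivalence point, 2 mol OH^- react per mol H2SO3, so n(H2SO3) = 0.0005147 / 2 = 0.0002574 mol.
[H2SO3] = 0.0002574 / 0.01666 L = 0.0154 M.

0.0154 M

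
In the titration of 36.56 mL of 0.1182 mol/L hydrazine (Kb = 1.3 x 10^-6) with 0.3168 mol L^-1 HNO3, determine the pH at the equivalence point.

n(N2H4) = 0.1182 x 0.03656 = 0.004321 mol; V(HNO3) at equivalence = 0.004321/0.3168 = 0.01364 L.
At equivalence the base is fully converted to N2H5+; total volume = 0.05020 L, so [N2H5+] = 0.004321/0.05020 = 0.08608 M.
Ka(N2H5+) = Kw/Kb = 1.0e-14 / 1.3 x 10^-6 = 7.69e-9.
[H^+] = sqrt(Ka x [N2H5+]) = sqrt(7.69e-9 x 0.08608) = 2.57e-5 M.
pH = -log(2.57e-5) = 4.59.

4.59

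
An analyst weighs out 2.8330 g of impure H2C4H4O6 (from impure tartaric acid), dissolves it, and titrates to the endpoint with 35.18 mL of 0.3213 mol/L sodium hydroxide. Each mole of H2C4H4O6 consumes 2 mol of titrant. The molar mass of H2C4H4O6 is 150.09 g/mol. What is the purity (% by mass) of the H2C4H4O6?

29.9%

n(NaOH) = 0.3213 x 0.03518 = 0.01130 mol.
n(H2C4H4O6) = 0.01130 / 2 = 0.005652 mol.
mass of H2C4H4O6 = 0.005652 x 150.09 = 0.8483 g.
% purity = 0.8483 / 2.8330 x 100 = 29.9%.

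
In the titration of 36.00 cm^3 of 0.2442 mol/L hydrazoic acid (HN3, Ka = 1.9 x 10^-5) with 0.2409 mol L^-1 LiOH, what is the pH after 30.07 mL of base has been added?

5.39

Initial n(HN3) = 0.2442 x 0.03600 = 0.008791 mol.
n(LiOH) added = 0.2409 x 0.03007 = 0.007244 mol, converting that many moles of HN3 to N3-.
Remaining n(HN3) = 0.001547 mol; n(N3-) = 0.007244 mol.
By Henderson-Hasselbalch, pH = pKa + log([A^-]/[HA]) = 4.72 + log(0.007244/0.001547) = 4.72 + (+0.67) = 5.39.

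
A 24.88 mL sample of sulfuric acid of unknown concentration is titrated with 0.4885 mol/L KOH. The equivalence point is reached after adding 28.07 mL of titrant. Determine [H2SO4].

n(KOH) delivered = 0.4885 x 0.02807 = 0.01371 mol.
The reaction is 1 H2SO4 + 2 KOH, so n(H2SO4) = 0.01371 x 1/2 = 0.006856 mol.
[H2SO4] = 0.006856 mol / 0.02488 L = 0.276 M.

0.276 M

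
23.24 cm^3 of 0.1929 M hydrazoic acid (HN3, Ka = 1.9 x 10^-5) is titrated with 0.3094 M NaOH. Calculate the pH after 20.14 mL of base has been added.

n(acid) = 0.1929 x 0.02324 = 0.004483 mol; n(NaOH) added = 0.3094 x 0.02014 = 0.006231 mol.
Base is in excess by 0.006231 - 0.004483 = 0.001748 mol in a total volume of 0.04338 L.
[OH^-] = 0.001748/0.04338 = 0.04030 M, so pOH = 1.39 and pH = 14.00 - 1.39 = 12.61.

12.61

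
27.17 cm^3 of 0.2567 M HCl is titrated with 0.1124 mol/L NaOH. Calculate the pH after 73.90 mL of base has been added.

n(acid) = 0.2567 x 0.02717 = 0.006975 mol; n(NaOH) added = 0.1124 x 0.07390 = 0.008306 mol.
Base is in excess by 0.008306 - 0.006975 = 0.001332 mol in a total volume of 0.1011 L.
[OH^-] = 0.001332/0.1011 = 0.01318 M, so pOH = 1.88 and pH = 14.00 - 1.88 = 12.12.

12.12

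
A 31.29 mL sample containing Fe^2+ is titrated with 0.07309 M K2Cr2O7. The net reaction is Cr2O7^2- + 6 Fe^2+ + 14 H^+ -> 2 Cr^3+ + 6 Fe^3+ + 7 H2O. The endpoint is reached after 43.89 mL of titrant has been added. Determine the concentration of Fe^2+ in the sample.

n(K2Cr2O7) = 0.07309 x 0.04389 = 0.003208 mol.
From the balanced equation, 1 mol K2Cr2O7 reacts with 6 mol Fe^2+, so n(Fe^2+) = 0.003208 x 6/1 = 0.01925 mol.
[Fe^2+] = 0.01925 / 0.03129 L = 0.615 M.

0.615 M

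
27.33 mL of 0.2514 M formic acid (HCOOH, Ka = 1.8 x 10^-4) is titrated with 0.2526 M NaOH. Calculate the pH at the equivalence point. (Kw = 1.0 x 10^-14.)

n(HCOOH) = 0.2514 x 0.02733 = 0.006871 mol; V(NaOH) at equivalence = 0.006871/0.2526 = 0.02720 L.
At equivalence all the acid is converted to HCOO-; total volume = 0.02733 + 0.02720 = 0.05453 L, so [HCOO-] = 0.006871/0.05453 = 0.1260 M.
Kb = Kw/Ka = 1.0e-14 / 1.8 x 10^-4 = 5.56e-11.
[OH^-] = sqrt(Kb x [HCOO-]) = sqrt(5.56e-11 x 0.1260) = 2.65e-6 M.
pOH = 5.58, so pH = 14.00 - 5.58 = 8.42.

8.42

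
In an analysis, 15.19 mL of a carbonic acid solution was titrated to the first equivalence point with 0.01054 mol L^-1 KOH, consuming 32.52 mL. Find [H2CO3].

n(KOH) = 0.01054 x 0.03252 = 0.0003428 mol.
At the first equivalence point, 1 mol OH^- react per mol H2CO3, so n(H2CO3) = 0.0003428 / 1 = 0.0003428 mol.
[H2CO3] = 0.0003428 / 0.01519 L = 0.0226 M.

0.0226 M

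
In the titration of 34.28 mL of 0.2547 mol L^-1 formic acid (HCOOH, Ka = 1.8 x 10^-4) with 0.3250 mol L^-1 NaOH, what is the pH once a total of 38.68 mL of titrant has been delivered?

12.72

n(acid) = 0.2547 x 0.03428 = 0.008731 mol; n(NaOH) added = 0.3250 x 0.03868 = 0.01257 mol.
Base is in excess by 0.01257 - 0.008731 = 0.003840 mol in a total volume of 0.07296 L.
[OH^-] = 0.003840/0.07296 = 0.05263 M, so pOH = 1.28 and pH = 14.00 - 1.28 = 12.72.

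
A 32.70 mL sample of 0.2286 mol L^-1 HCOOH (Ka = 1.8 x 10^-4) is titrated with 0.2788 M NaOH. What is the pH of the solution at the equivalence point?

n(HCOOH) = 0.2286 x 0.03270 = 0.007475 mol; V(NaOH) at equivalence = 0.007475/0.2788 = 0.02681 L.
At equivalence all the acid is converted to HCOO-; total volume = 0.03270 + 0.02681 = 0.05951 L, so [HCOO-] = 0.007475/0.05951 = 0.1256 M.
Kb = Kw/Ka = 1.0e-14 / 1.8 x 10^-4 = 5.56e-11.
[OH^-] = sqrt(Kb x [HCOO-]) = sqrt(5.56e-11 x 0.1256) = 2.64e-6 M.
pOH = 5.58, so pH = 14.00 - 5.58 = 8.42.

8.42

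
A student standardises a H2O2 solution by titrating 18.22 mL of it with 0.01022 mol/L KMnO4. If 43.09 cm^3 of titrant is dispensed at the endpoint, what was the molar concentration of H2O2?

0.0604 M

n(KMnO4) = 0.01022 x 0.04309 = 0.0004404 mol.
From the balanced equation, 2 mol KMnO4 reacts with 5 mol H2O2, so n(H2O2) = 0.0004404 x 5/2 = 0.001101 mol.
[H2O2] = 0.001101 / 0.01822 L = 0.0604 M.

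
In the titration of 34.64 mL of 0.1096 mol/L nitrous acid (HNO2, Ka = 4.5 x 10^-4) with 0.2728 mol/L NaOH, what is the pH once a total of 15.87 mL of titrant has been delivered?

n(acid) = 0.1096 x 0.03464 = 0.003797 mol; n(NaOH) added = 0.2728 x 0.01587 = 0.004329 mol.
Base is in excess by 0.004329 - 0.003797 = 0.0005328 mol in a total volume of 0.05051 L.
[OH^-] = 0.0005328/0.05051 = 0.01055 M, so pOH = 1.98 and pH = 14.00 - 1.98 = 12.02.

12.02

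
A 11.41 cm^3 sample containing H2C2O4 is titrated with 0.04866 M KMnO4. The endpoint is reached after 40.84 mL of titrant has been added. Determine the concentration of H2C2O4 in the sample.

0.435 M

n(KMnO4) = 0.04866 x 0.04084 = 0.001987 mol.
From the balanced equation, 2 mol KMnO4 reacts with 5 mol H2C2O4, so n(H2C2O4) = 0.001987 x 5/2 = 0.004968 mol.
[H2C2O4] = 0.004968 / 0.01141 L = 0.435 M.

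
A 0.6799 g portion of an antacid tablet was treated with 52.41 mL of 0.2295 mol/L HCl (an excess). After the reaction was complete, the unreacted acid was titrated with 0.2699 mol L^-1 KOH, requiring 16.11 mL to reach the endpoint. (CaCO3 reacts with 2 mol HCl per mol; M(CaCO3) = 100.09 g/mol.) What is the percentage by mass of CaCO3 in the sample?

56.5%

Total n(HCl) added = 0.2295 x 0.05241 = 0.01203 mol.
n(KOH) used = 0.2699 x 0.01611 = 0.004348 mol, which equals the excess n(HCl).
So n(HCl) consumed by the sample = 0.01203 - 0.004348 = 0.007680 mol.
n(CaCO3) = 0.007680 / 2 = 0.003840 mol.
mass CaCO3 = 0.003840 x 100.09 = 0.3843 g, so %CaCO3 = 0.3843/0.6799 x 100 = 56.5%.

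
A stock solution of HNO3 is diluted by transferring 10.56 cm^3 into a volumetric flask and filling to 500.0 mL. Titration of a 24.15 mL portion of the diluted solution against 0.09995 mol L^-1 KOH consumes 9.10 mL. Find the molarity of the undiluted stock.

n(KOH) = 0.09995 x 0.009100 = 0.0009095 mol.
n(HNO3) in the aliquot = 0.0009095 mol.
[diluted HNO3] = 0.0009095 / 0.02415 = 0.03766 M.
Dilution factor = 500.0/10.56 = 47.35, so [stock] = 0.03766 x 47.35 = 1.78 M.

1.78 M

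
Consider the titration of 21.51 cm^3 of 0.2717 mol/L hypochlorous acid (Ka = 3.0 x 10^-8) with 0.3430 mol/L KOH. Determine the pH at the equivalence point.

10.35

n(HClO) = 0.2717 x 0.02151 = 0.005844 mol; V(KOH) at equivalence = 0.005844/0.3430 = 0.01704 L.
At equivalence all the acid is converted to ClO-; total volume = 0.02151 + 0.01704 = 0.03855 L, so [ClO-] = 0.005844/0.03855 = 0.1516 M.
Kb = Kw/Ka = 1.0e-14 / 3.0 x 10^-8 = 3.33e-7.
[OH^-] = sqrt(Kb x [ClO-]) = sqrt(3.33e-7 x 0.1516) = 0.000225 M.
pOH = 3.65, so pH = 14.00 - 3.65 = 10.35.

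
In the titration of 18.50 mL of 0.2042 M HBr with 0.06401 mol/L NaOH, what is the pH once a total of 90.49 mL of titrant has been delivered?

12.27

n(acid) = 0.2042 x 0.01850 = 0.003778 mol; n(NaOH) added = 0.06401 x 0.09049 = 0.005792 mol.
Base is in excess by 0.005792 - 0.003778 = 0.002015 mol in a total volume of 0.1090 L.
[OH^-] = 0.002015/0.1090 = 0.01848 M, so pOH = 1.73 and pH = 14.00 - 1.73 = 12.27.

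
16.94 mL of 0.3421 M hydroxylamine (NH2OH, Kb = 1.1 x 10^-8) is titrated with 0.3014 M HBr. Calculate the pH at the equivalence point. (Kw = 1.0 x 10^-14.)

n(NH2OH) = 0.3421 x 0.01694 = 0.005795 mol; V(HBr) at equivalence = 0.005795/0.3014 = 0.01923 L.
At equivalence the base is fully converted to NH3OH+; total volume = 0.03617 L, so [NH3OH+] = 0.005795/0.03617 = 0.1602 M.
Ka(NH3OH+) = Kw/Kb = 1.0e-14 / 1.1 x 10^-8 = 9.09e-7.
[H^+] = sqrt(Ka x [NH3OH+]) = sqrt(9.09e-7 x 0.1602) = 0.000382 M.
pH = -log(0.000382) = 3.42.

3.42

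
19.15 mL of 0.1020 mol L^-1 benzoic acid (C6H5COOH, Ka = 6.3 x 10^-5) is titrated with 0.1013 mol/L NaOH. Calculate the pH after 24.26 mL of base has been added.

12.07

n(acid) = 0.1020 x 0.01915 = 0.001953 mol; n(NaOH) added = 0.1013 x 0.02426 = 0.002458 mol.
Base is in excess by 0.002458 - 0.001953 = 0.0005042 mol in a total volume of 0.04341 L.
[OH^-] = 0.0005042/0.04341 = 0.01162 M, so pOH = 1.93 and pH = 14.00 - 1.93 = 12.07.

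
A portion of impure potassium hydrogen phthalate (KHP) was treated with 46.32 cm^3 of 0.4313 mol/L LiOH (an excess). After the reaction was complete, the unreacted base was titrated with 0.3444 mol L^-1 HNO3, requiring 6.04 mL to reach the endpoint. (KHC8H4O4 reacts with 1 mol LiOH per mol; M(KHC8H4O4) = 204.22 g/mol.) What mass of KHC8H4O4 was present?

Total n(LiOH) added = 0.4313 x 0.04632 = 0.01998 mol.
n(HNO3) used = 0.3444 x 0.006040 = 0.002080 mol, which equals the excess n(LiOH).
So n(LiOH) consumed by the sample = 0.01998 - 0.002080 = 0.01790 mol.
n(KHC8H4O4) = 0.01790 / 1 = 0.01790 mol.
mass = 0.01790 mol x 204.22 g/mol = 3.66 g.

3.66 g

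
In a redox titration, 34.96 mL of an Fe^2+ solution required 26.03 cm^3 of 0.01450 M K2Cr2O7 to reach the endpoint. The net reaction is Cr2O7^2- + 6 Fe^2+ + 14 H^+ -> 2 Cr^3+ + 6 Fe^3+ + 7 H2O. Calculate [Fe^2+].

n(K2Cr2O7) = 0.01450 x 0.02603 = 0.0003774 mol.
From the balanced equation, 1 mol K2Cr2O7 reacts with 6 mol Fe^2+, so n(Fe^2+) = 0.0003774 x 6/1 = 0.002265 mol.
[Fe^2+] = 0.002265 / 0.03496 L = 0.0648 M.

0.0648 M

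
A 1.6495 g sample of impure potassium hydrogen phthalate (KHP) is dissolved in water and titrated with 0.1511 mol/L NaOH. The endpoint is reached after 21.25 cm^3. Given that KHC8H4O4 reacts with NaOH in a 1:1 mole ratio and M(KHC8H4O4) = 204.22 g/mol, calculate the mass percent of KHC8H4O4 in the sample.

39.8%

n(NaOH) = 0.1511 x 0.02125 = 0.003211 mol.
n(KHC8H4O4) = 0.003211 / 1 = 0.003211 mol.
mass of KHC8H4O4 = 0.003211 x 204.22 = 0.6557 g.
% purity = 0.6557 / 1.6495 x 100 = 39.8%.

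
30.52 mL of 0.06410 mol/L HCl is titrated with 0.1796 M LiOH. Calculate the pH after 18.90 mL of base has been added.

n(acid) = 0.06410 x 0.03052 = 0.001956 mol; n(LiOH) added = 0.1796 x 0.01890 = 0.003394 mol.
Base is in excess by 0.003394 - 0.001956 = 0.001438 mol in a total volume of 0.04942 L.
[OH^-] = 0.001438/0.04942 = 0.02910 M, so pOH = 1.54 and pH = 14.00 - 1.54 = 12.46.

12.46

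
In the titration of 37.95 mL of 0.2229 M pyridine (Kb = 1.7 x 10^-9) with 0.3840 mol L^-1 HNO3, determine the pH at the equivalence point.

3.04

n(C5H5N) = 0.2229 x 0.03795 = 0.008459 mol; V(HNO3) at equivalence = 0.008459/0.3840 = 0.02203 L.
At equivalence the base is fully converted to C5H5NH+; total volume = 0.05998 L, so [C5H5NH+] = 0.008459/0.05998 = 0.1410 M.
Ka(C5H5NH+) = Kw/Kb = 1.0e-14 / 1.7 x 10^-9 = 5.88e-6.
[H^+] = sqrt(Ka x [C5H5NH+]) = sqrt(5.88e-6 x 0.1410) = 0.000911 M.
pH = -log(0.000911) = 3.04.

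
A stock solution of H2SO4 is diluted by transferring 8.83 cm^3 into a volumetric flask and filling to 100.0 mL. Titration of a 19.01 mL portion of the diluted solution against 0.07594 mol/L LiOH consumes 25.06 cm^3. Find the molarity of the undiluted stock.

n(LiOH) = 0.07594 x 0.02506 = 0.001903 mol.
n(H2SO4) in the aliquot = 0.001903 x 1/2 = 0.0009515 mol.
[diluted H2SO4] = 0.0009515 / 0.01901 = 0.05005 M.
Dilution factor = 100.0/8.830 = 11.33, so [stock] = 0.05005 x 11.33 = 0.567 M.

0.567 M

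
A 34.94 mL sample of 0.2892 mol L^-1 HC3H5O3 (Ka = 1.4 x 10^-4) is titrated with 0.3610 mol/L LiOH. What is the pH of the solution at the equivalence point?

8.53

n(HC3H5O3) = 0.2892 x 0.03494 = 0.01010 mol; V(LiOH) at equivalence = 0.01010/0.3610 = 0.02799 L.
At equivalence all the acid is converted to C3H5O3-; total volume = 0.03494 + 0.02799 = 0.06293 L, so [C3H5O3-] = 0.01010/0.06293 = 0.1606 M.
Kb = Kw/Ka = 1.0e-14 / 1.4 x 10^-4 = 7.14e-11.
[OH^-] = sqrt(Kb x [C3H5O3-]) = sqrt(7.14e-11 x 0.1606) = 3.39e-6 M.
pOH = 5.47, so pH = 14.00 - 5.47 = 8.53.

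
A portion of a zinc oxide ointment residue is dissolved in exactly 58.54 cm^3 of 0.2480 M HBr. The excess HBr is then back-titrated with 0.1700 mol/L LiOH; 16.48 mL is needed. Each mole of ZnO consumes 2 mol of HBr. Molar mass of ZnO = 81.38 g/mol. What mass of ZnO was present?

Total n(HBr) added = 0.2480 x 0.05854 = 0.01452 mol.
n(LiOH) used = 0.1700 x 0.01648 = 0.002802 mol, which equals the excess n(HBr).
So n(HBr) consumed by the sample = 0.01452 - 0.002802 = 0.01172 mol.
n(ZnO) = 0.01172 / 2 = 0.005858 mol.
mass = 0.005858 mol x 81.38 g/mol = 0.477 g.

0.477 g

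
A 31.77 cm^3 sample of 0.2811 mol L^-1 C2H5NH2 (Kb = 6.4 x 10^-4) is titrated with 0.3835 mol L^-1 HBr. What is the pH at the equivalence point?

n(C2H5NH2) = 0.2811 x 0.03177 = 0.008931 mol; V(HBr) at equivalence = 0.008931/0.3835 = 0.02329 L.
At equivalence the base is fully converted to C2H5NH3+; total volume = 0.05506 L, so [C2H5NH3+] = 0.008931/0.05506 = 0.1622 M.
Ka(C2H5NH3+) = Kw/Kb = 1.0e-14 / 6.4 x 10^-4 = 1.56e-11.
[H^+] = sqrt(Ka x [C2H5NH3+]) = sqrt(1.56e-11 x 0.1622) = 1.59e-6 M.
pH = -log(1.59e-6) = 5.80.

5.80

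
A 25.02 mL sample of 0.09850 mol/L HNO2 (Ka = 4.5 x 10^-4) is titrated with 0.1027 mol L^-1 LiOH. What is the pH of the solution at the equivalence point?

n(HNO2) = 0.09850 x 0.02502 = 0.002464 mol; V(LiOH) at equivalence = 0.002464/0.1027 = 0.02400 L.
At equivalence all the acid is converted to NO2-; total volume = 0.02502 + 0.02400 = 0.04902 L, so [NO2-] = 0.002464/0.04902 = 0.05028 M.
Kb = Kw/Ka = 1.0e-14 / 4.5 x 10^-4 = 2.22e-11.
[OH^-] = sqrt(Kb x [NO2-]) = sqrt(2.22e-11 x 0.05028) = 1.06e-6 M.
pOH = 5.98, so pH = 14.00 - 5.98 = 8.02.

8.02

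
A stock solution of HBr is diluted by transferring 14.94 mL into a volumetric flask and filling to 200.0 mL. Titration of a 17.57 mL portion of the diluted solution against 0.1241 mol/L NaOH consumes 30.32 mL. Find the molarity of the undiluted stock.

2.87 M

n(NaOH) = 0.1241 x 0.03032 = 0.003763 mol.
n(HBr) in the aliquot = 0.003763 mol.
[diluted HBr] = 0.003763 / 0.01757 = 0.2142 M.
Dilution factor = 200.0/14.94 = 13.39, so [stock] = 0.2142 x 13.39 = 2.87 M.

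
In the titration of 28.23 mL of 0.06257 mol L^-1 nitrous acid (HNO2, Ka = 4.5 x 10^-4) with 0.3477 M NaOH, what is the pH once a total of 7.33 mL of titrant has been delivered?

n(acid) = 0.06257 x 0.02823 = 0.001766 mol; n(NaOH) added = 0.3477 x 0.007330 = 0.002549 mol.
Base is in excess by 0.002549 - 0.001766 = 0.0007823 mol in a total volume of 0.03556 L.
[OH^-] = 0.0007823/0.03556 = 0.02200 M, so pOH = 1.66 and pH = 14.00 - 1.66 = 12.34.

12.34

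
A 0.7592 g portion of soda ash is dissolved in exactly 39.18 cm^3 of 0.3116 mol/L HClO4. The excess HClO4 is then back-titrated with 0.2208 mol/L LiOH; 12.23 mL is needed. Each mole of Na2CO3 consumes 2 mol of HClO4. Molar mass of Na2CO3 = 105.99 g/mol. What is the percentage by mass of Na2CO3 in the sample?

66.4%

Total n(HClO4) added = 0.3116 x 0.03918 = 0.01221 mol.
n(LiOH) used = 0.2208 x 0.01223 = 0.002700 mol, which equals the excess n(HClO4).
So n(HClO4) consumed by the sample = 0.01221 - 0.002700 = 0.009508 mol.
n(Na2CO3) = 0.009508 / 2 = 0.004754 mol.
mass Na2CO3 = 0.004754 x 105.99 = 0.5039 g, so %Na2CO3 = 0.5039/0.7592 x 100 = 66.4%.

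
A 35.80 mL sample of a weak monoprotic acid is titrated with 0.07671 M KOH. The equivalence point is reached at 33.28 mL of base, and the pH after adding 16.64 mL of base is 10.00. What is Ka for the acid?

1.0 x 10^-10

16.64 mL is half of the equivalence volume, so this is the half-equivalence point where [HA] = [A^-].
At half-equivalence pH = pKa, so pKa = 10.00.
Ka = 10^(-10.00) = 1.0 x 10^-10.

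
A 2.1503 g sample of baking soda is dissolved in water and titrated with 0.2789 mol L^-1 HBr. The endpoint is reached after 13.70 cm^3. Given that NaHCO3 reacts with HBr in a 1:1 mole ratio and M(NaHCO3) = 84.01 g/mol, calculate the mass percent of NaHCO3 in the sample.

n(HBr) = 0.2789 x 0.01370 = 0.003821 mol.
n(NaHCO3) = 0.003821 / 1 = 0.003821 mol.
mass of NaHCO3 = 0.003821 x 84.01 = 0.3210 g.
% purity = 0.3210 / 2.1503 x 100 = 14.9%.

14.9%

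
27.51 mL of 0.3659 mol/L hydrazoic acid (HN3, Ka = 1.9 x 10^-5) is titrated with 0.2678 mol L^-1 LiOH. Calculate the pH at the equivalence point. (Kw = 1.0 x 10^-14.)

n(HN3) = 0.3659 x 0.02751 = 0.01007 mol; V(LiOH) at equivalence = 0.01007/0.2678 = 0.03759 L.
At equivalence all the acid is converted to N3-; total volume = 0.02751 + 0.03759 = 0.06510 L, so [N3-] = 0.01007/0.06510 = 0.1546 M.
Kb = Kw/Ka = 1.0e-14 / 1.9 x 10^-5 = 5.26e-10.
[OH^-] = sqrt(Kb x [N3-]) = sqrt(5.26e-10 x 0.1546) = 9.02e-6 M.
pOH = 5.04, so pH = 14.00 - 5.04 = 8.96.

8.96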